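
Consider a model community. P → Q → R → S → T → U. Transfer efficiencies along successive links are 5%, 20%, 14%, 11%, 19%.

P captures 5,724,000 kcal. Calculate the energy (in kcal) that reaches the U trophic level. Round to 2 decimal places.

Q: 5724000 × 0.05 = 286200 kcal
R: 286200 × 0.2 = 57240 kcal
S: 57240 × 0.14 = 8013.6 kcal
T: 8013.6 × 0.11 = 881.496 kcal
U: 881.496 × 0.19 = 167.48424 kcal

167.48 kcal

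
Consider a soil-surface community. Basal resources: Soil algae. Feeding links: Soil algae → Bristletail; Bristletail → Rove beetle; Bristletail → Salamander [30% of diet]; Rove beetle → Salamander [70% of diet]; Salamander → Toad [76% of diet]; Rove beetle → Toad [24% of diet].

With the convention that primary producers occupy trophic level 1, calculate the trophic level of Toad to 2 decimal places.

Bristletail: 1 + 1 = 2
Rove beetle: 1 + 2 = 3
Salamander: 1 + (0.3×2 + 0.7×3) = 3.7
Toad: 1 + (0.76×3.7 + 0.24×3) = 4.532

4.53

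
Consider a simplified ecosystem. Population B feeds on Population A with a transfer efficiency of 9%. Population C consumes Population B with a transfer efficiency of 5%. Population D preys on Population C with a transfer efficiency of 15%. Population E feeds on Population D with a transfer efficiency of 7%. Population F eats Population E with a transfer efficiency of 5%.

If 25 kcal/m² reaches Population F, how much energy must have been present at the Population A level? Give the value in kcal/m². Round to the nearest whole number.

Cumulative transfer efficiency: 0.09 × 0.05 × 0.15 × 0.07 × 0.05 = 0.0000023625
Population A energy = 25 / 0.0000023625 = 10582011 kcal/m²

10582011 kcal/m²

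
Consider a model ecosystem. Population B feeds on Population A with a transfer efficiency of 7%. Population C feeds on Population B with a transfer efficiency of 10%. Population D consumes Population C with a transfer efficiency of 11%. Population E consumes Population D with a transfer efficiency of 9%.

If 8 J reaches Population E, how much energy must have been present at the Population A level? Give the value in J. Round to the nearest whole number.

115440 J

Cumulative transfer efficiency: 0.07 × 0.1 × 0.11 × 0.09 = 0.0000693
Population A energy = 8 / 0.0000693 = 115440 J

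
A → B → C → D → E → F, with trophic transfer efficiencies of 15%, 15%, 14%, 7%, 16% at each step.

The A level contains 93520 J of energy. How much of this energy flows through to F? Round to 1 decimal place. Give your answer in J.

3.3 J

B: 93520 × 0.15 = 14028 J
C: 14028 × 0.15 = 2104.2 J
D: 2104.2 × 0.14 = 294.588 J
E: 294.588 × 0.07 = 20.62116 J
F: 20.62116 × 0.16 = 3.2993856 J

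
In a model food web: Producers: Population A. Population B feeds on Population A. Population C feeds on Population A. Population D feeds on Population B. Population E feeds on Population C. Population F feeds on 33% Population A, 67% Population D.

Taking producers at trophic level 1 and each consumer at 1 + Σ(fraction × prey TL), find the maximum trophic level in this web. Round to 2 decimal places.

3.34

Population B: 1 + 1 = 2
Population C: 1 + 1 = 2
Population D: 1 + 2 = 3
Population E: 1 + 2 = 3
Population F: 1 + (0.33×1 + 0.67×3) = 3.34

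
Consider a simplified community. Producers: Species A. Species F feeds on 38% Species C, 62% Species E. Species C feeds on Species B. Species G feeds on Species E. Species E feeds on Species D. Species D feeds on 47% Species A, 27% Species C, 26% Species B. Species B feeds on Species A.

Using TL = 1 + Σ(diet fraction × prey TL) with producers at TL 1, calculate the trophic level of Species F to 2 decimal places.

4.50

Species B: 1 + 1 = 2
Species C: 1 + 2 = 3
Species D: 1 + (0.47×1 + 0.27×3 + 0.26×2) = 2.8
Species E: 1 + 2.8 = 3.8
Species F: 1 + (0.38×3 + 0.62×3.8) = 4.496
Species G: 1 + 3.8 = 4.8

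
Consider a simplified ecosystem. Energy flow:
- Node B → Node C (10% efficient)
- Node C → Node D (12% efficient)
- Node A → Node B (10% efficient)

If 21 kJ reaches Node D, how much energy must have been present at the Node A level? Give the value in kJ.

17500 kJ

Cumulative transfer efficiency: 0.1 × 0.1 × 0.12 = 0.0012
Node A energy = 21 / 0.0012 = 17500 kJ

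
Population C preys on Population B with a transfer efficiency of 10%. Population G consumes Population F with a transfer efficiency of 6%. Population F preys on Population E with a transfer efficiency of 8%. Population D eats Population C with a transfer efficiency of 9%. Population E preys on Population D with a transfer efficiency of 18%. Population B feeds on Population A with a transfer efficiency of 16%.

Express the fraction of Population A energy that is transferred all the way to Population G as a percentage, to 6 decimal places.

Product of link efficiencies: 0.16 × 0.1 × 0.09 × 0.18 × 0.08 × 0.06 = 0.00000124416
As a percentage: 0.00000124416 × 100 = 0.000124%

0.000124%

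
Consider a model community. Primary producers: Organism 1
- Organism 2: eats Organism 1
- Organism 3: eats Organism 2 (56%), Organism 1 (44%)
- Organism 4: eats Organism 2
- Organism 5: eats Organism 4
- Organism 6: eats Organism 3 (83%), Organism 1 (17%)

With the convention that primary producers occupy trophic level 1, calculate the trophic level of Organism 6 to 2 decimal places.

Organism 2: 1 + 1 = 2
Organism 3: 1 + (0.56×2 + 0.44×1) = 2.56
Organism 4: 1 + 2 = 3
Organism 5: 1 + 3 = 4
Organism 6: 1 + (0.83×2.56 + 0.17×1) = 3.2948

3.29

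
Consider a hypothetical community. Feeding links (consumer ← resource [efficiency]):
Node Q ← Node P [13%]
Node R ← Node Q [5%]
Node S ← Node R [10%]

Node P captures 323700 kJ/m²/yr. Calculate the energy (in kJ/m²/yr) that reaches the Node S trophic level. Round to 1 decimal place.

210.4 kJ/m²/yr

Node Q: 323700 × 0.13 = 42081 kJ/m²/yr
Node R: 42081 × 0.05 = 2104.05 kJ/m²/yr
Node S: 2104.05 × 0.1 = 210.405 kJ/m²/yr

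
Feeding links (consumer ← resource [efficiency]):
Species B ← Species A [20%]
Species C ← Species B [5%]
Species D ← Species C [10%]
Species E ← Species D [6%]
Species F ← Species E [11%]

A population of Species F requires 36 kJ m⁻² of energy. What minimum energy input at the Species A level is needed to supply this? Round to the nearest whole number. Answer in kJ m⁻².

Cumulative transfer efficiency: 0.2 × 0.05 × 0.1 × 0.06 × 0.11 = 0.0000066
Species A energy = 36 / 0.0000066 = 5454545 kJ m⁻²

5454545 kJ m⁻²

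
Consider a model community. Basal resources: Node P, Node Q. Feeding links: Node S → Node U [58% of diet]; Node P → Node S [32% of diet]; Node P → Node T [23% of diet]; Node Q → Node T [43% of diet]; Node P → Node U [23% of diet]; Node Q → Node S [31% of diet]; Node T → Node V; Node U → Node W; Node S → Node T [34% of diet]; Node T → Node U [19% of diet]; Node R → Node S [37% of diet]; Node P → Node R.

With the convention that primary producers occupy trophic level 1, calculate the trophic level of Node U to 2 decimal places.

Node R: 1 + 1 = 2
Node S: 1 + (0.31×1 + 0.32×1 + 0.37×2) = 2.37
Node T: 1 + (0.34×2.37 + 0.23×1 + 0.43×1) = 2.4658
Node U: 1 + (0.19×2.4658 + 0.23×1 + 0.58×2.37) = 3.073102
Node V: 1 + 2.4658 = 3.4658
Node W: 1 + 3.073102 = 4.073102

3.07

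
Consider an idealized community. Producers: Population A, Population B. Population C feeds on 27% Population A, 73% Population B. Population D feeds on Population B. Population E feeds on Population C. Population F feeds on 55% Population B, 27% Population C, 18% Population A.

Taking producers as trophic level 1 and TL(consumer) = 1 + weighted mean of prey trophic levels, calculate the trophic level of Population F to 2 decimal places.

Population C: 1 + (0.27×1 + 0.73×1) = 2
Population D: 1 + 1 = 2
Population E: 1 + 2 = 3
Population F: 1 + (0.55×1 + 0.27×2 + 0.18×1) = 2.27

2.27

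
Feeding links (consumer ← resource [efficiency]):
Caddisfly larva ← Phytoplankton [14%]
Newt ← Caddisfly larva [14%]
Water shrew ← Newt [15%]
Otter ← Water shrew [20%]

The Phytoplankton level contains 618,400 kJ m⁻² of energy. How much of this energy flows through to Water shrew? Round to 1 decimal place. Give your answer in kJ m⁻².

1818.1 kJ m⁻²

Caddisfly larva: 618400 × 0.14 = 86576 kJ m⁻²
Newt: 86576 × 0.14 = 12120.64 kJ m⁻²
Water shrew: 12120.64 × 0.15 = 1818.096 kJ m⁻²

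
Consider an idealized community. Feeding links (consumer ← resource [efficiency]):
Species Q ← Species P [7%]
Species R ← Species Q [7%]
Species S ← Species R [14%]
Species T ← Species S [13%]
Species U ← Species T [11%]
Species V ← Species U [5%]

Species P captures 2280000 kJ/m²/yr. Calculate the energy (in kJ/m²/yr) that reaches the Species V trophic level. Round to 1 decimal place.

Species Q: 2280000 × 0.07 = 159600 kJ/m²/yr
Species R: 159600 × 0.07 = 11172 kJ/m²/yr
Species S: 11172 × 0.14 = 1564.08 kJ/m²/yr
Species T: 1564.08 × 0.13 = 203.3304 kJ/m²/yr
Species U: 203.3304 × 0.11 = 22.366344 kJ/m²/yr
Species V: 22.366344 × 0.05 = 1.1183172 kJ/m²/yr

1.1 kJ/m²/yr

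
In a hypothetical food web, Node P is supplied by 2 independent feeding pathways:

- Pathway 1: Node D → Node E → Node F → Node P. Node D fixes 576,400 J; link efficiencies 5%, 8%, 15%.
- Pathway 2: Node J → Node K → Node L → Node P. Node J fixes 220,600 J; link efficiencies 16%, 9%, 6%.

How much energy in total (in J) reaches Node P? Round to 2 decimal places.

536.44 J

Pathway 1: 576400 × 0.05 × 0.08 × 0.15 = 345.84 J
Pathway 2: 220600 × 0.16 × 0.09 × 0.06 = 190.5984 J
Total at Node P: 345.84 + 190.5984 = 536.4384 J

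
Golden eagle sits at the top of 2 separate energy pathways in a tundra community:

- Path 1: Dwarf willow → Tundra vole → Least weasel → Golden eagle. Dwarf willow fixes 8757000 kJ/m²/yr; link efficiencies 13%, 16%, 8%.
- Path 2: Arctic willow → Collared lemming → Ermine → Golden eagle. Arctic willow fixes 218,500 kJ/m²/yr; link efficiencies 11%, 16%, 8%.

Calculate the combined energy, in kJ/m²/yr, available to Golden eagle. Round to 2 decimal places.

14879.30 kJ/m²/yr

Path 1: 8757000 × 0.13 × 0.16 × 0.08 = 14571.648 kJ/m²/yr
Path 2: 218500 × 0.11 × 0.16 × 0.08 = 307.648 kJ/m²/yr
Total at Golden eagle: 14571.648 + 307.648 = 14879.296 kJ/m²/yr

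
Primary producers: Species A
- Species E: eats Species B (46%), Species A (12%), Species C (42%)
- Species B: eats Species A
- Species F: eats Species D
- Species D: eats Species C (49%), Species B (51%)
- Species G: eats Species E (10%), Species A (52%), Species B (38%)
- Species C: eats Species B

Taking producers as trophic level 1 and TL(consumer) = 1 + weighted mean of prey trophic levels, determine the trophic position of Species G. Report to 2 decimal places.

Species B: 1 + 1 = 2
Species C: 1 + 2 = 3
Species D: 1 + (0.49×3 + 0.51×2) = 3.49
Species E: 1 + (0.46×2 + 0.12×1 + 0.42×3) = 3.3
Species F: 1 + 3.49 = 4.49
Species G: 1 + (0.1×3.3 + 0.52×1 + 0.38×2) = 2.61

2.61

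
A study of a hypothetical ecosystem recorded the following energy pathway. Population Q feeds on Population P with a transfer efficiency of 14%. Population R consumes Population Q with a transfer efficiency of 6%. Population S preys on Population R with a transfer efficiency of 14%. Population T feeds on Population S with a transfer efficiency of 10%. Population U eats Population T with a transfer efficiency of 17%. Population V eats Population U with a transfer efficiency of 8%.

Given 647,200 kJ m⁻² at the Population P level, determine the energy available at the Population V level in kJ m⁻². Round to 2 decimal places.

Population Q: 647200 × 0.14 = 90608 kJ m⁻²
Population R: 90608 × 0.06 = 5436.48 kJ m⁻²
Population S: 5436.48 × 0.14 = 761.1072 kJ m⁻²
Population T: 761.1072 × 0.1 = 76.11072 kJ m⁻²
Population U: 76.11072 × 0.17 = 12.9388224 kJ m⁻²
Population V: 12.9388224 × 0.08 = 1.035105792 kJ m⁻²

1.04 kJ m⁻²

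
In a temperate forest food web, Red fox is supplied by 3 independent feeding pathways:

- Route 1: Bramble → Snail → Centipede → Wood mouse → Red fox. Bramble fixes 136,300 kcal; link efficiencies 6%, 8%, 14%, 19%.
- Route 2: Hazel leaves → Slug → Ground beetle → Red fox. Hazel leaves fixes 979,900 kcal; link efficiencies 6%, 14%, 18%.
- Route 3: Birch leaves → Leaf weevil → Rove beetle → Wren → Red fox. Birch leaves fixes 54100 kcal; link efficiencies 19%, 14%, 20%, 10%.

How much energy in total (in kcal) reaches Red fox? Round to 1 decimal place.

Route 1: 136300 × 0.06 × 0.08 × 0.14 × 0.19 = 17.402784 kcal
Route 2: 979900 × 0.06 × 0.14 × 0.18 = 1481.6088 kcal
Route 3: 54100 × 0.19 × 0.14 × 0.2 × 0.1 = 28.7812 kcal
Total at Red fox: 17.402784 + 1481.6088 + 28.7812 = 1527.792784 kcal

1527.8 kcal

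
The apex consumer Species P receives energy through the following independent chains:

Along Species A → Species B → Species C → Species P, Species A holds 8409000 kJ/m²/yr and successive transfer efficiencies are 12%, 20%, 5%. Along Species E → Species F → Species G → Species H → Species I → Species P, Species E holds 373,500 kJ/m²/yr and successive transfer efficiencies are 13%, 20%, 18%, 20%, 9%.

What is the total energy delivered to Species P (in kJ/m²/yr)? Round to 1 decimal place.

10122.3 kJ/m²/yr

Via Species A: 8409000 × 0.12 × 0.2 × 0.05 = 10090.8 kJ/m²/yr
Via Species E: 373500 × 0.13 × 0.2 × 0.18 × 0.2 × 0.09 = 31.46364 kJ/m²/yr
Total at Species P: 10090.8 + 31.46364 = 10122.26364 kJ/m²/yr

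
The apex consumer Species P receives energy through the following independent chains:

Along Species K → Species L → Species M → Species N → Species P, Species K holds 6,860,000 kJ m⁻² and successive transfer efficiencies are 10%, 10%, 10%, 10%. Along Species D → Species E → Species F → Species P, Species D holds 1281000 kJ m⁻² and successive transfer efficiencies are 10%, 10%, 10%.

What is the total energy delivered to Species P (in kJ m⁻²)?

Via Species K: 6860000 × 0.1 × 0.1 × 0.1 × 0.1 = 686 kJ m⁻²
Via Species D: 1281000 × 0.1 × 0.1 × 0.1 = 1281 kJ m⁻²
Total at Species P: 686 + 1281 = 1967 kJ m⁻²

1967 kJ m⁻²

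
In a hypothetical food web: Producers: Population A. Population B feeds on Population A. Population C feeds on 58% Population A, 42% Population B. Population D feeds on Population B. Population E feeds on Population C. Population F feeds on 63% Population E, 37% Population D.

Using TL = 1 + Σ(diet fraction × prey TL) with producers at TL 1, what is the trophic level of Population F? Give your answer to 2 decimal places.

4.26

Population B: 1 + 1 = 2
Population C: 1 + (0.58×1 + 0.42×2) = 2.42
Population D: 1 + 2 = 3
Population E: 1 + 2.42 = 3.42
Population F: 1 + (0.63×3.42 + 0.37×3) = 4.2646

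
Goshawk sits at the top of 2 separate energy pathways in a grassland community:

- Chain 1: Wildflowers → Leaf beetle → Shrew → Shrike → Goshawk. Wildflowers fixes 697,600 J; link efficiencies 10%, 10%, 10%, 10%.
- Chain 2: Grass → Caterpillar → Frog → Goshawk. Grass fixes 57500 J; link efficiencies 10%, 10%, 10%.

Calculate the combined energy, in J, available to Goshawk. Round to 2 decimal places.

Chain 1: 697600 × 0.1 × 0.1 × 0.1 × 0.1 = 69.76 J
Chain 2: 57500 × 0.1 × 0.1 × 0.1 = 57.5 J
Total at Goshawk: 69.76 + 57.5 = 127.26 J

127.26 J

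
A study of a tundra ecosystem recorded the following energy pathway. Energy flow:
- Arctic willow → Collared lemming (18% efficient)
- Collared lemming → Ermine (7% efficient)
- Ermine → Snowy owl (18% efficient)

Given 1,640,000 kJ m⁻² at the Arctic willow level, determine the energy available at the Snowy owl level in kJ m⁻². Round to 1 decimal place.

3719.5 kJ m⁻²

Collared lemming: 1640000 × 0.18 = 295200 kJ m⁻²
Ermine: 295200 × 0.07 = 20664 kJ m⁻²
Snowy owl: 20664 × 0.18 = 3719.52 kJ m⁻²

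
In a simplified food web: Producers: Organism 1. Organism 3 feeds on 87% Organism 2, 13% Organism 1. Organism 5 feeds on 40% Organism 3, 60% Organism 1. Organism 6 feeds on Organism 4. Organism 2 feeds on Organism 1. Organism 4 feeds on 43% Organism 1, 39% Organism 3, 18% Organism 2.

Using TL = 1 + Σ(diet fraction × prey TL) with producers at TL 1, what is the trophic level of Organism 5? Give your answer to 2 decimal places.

Organism 2: 1 + 1 = 2
Organism 3: 1 + (0.87×2 + 0.13×1) = 2.87
Organism 4: 1 + (0.43×1 + 0.39×2.87 + 0.18×2) = 2.9093
Organism 5: 1 + (0.4×2.87 + 0.6×1) = 2.748
Organism 6: 1 + 2.9093 = 3.9093

2.75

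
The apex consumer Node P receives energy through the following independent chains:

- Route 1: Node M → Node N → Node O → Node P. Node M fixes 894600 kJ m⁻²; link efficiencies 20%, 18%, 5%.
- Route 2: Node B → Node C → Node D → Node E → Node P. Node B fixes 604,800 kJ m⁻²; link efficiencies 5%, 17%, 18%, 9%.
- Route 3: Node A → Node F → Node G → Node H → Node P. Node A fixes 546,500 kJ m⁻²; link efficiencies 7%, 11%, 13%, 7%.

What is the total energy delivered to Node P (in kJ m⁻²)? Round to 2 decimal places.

1731.85 kJ m⁻²

Route 1: 894600 × 0.2 × 0.18 × 0.05 = 1610.28 kJ m⁻²
Route 2: 604800 × 0.05 × 0.17 × 0.18 × 0.09 = 83.28096 kJ m⁻²
Route 3: 546500 × 0.07 × 0.11 × 0.13 × 0.07 = 38.293255 kJ m⁻²
Total at Node P: 1610.28 + 83.28096 + 38.293255 = 1731.854215 kJ m⁻²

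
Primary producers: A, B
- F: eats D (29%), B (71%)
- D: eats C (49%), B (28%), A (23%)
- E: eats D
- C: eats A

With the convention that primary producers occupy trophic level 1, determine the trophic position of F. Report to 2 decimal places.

2.43

C: 1 + 1 = 2
D: 1 + (0.49×2 + 0.28×1 + 0.23×1) = 2.49
E: 1 + 2.49 = 3.49
F: 1 + (0.29×2.49 + 0.71×1) = 2.4321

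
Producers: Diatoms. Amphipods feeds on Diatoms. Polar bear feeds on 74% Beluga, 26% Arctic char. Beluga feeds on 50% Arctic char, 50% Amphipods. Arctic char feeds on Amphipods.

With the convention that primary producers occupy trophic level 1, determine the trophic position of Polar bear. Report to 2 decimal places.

Amphipods: 1 + 1 = 2
Arctic char: 1 + 2 = 3
Beluga: 1 + (0.5×3 + 0.5×2) = 3.5
Polar bear: 1 + (0.74×3.5 + 0.26×3) = 4.37

4.37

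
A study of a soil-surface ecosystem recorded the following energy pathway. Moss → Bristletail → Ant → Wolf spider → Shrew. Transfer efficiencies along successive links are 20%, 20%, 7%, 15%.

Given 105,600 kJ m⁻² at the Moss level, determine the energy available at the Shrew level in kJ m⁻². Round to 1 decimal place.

Bristletail: 105600 × 0.2 = 21120 kJ m⁻²
Ant: 21120 × 0.2 = 4224 kJ m⁻²
Wolf spider: 4224 × 0.07 = 295.68 kJ m⁻²
Shrew: 295.68 × 0.15 = 44.352 kJ m⁻²

44.4 kJ m⁻²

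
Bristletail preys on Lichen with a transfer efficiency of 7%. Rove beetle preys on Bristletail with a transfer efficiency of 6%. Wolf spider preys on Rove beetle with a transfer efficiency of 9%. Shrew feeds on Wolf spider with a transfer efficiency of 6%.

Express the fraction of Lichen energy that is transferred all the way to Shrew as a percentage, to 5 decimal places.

Product of link efficiencies: 0.07 × 0.06 × 0.09 × 0.06 = 0.00002268
As a percentage: 0.00002268 × 100 = 0.00227%

0.00227%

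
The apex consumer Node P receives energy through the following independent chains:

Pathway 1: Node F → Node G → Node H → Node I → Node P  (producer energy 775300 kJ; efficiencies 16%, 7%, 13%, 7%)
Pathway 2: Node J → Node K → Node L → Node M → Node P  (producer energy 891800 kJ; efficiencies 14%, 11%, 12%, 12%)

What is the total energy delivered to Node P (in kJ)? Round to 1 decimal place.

Pathway 1: 775300 × 0.16 × 0.07 × 0.13 × 0.07 = 79.018576 kJ
Pathway 2: 891800 × 0.14 × 0.11 × 0.12 × 0.12 = 197.765568 kJ
Total at Node P: 79.018576 + 197.765568 = 276.784144 kJ

276.8 kJ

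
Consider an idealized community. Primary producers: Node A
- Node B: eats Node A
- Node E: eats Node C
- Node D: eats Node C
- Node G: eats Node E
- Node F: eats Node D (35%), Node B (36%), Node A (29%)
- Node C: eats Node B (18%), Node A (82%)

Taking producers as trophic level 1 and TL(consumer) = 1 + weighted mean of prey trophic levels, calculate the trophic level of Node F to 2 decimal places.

3.12

Node B: 1 + 1 = 2
Node C: 1 + (0.18×2 + 0.82×1) = 2.18
Node D: 1 + 2.18 = 3.18
Node E: 1 + 2.18 = 3.18
Node F: 1 + (0.35×3.18 + 0.36×2 + 0.29×1) = 3.123
Node G: 1 + 3.18 = 4.18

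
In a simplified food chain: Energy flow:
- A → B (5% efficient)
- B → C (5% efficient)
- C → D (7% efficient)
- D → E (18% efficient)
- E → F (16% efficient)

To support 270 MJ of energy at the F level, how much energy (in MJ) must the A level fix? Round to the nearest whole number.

Cumulative transfer efficiency: 0.05 × 0.05 × 0.07 × 0.18 × 0.16 = 0.00000504
A energy = 270 / 0.00000504 = 53571429 MJ

53571429 MJ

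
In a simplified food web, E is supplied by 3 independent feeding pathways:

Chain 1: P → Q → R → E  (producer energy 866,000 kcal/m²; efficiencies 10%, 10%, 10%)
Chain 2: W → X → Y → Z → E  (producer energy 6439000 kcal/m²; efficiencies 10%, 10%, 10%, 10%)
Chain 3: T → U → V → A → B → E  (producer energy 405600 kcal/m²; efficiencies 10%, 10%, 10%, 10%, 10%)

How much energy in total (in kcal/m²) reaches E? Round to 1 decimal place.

Chain 1: 866000 × 0.1 × 0.1 × 0.1 = 866 kcal/m²
Chain 2: 6439000 × 0.1 × 0.1 × 0.1 × 0.1 = 643.9 kcal/m²
Chain 3: 405600 × 0.1 × 0.1 × 0.1 × 0.1 × 0.1 = 4.056 kcal/m²
Total at E: 866 + 643.9 + 4.056 = 1513.956 kcal/m²

1514.0 kcal/m²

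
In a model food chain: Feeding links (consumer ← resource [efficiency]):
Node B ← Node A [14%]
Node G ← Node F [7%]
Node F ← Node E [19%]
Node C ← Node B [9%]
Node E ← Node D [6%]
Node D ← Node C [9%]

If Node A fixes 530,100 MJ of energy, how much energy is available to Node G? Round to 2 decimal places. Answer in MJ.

Node B: 530100 × 0.14 = 74214 MJ
Node C: 74214 × 0.09 = 6679.26 MJ
Node D: 6679.26 × 0.09 = 601.1334 MJ
Node E: 601.1334 × 0.06 = 36.068004 MJ
Node F: 36.068004 × 0.19 = 6.85292076 MJ
Node G: 6.85292076 × 0.07 = 0.4797044532 MJ

0.48 MJ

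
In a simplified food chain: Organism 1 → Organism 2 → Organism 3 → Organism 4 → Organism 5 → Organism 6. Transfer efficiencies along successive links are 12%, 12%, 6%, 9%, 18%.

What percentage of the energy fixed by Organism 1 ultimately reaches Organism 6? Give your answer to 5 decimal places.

Product of link efficiencies: 0.12 × 0.12 × 0.06 × 0.09 × 0.18 = 0.0000139968
As a percentage: 0.0000139968 × 100 = 0.00140%

0.00140%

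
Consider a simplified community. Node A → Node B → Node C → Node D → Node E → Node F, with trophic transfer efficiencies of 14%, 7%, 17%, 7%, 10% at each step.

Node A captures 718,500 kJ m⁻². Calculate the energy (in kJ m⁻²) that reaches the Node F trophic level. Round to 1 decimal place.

Node B: 718500 × 0.14 = 100590 kJ m⁻²
Node C: 100590 × 0.07 = 7041.3 kJ m⁻²
Node D: 7041.3 × 0.17 = 1197.021 kJ m⁻²
Node E: 1197.021 × 0.07 = 83.79147 kJ m⁻²
Node F: 83.79147 × 0.1 = 8.379147 kJ m⁻²

8.4 kJ m⁻²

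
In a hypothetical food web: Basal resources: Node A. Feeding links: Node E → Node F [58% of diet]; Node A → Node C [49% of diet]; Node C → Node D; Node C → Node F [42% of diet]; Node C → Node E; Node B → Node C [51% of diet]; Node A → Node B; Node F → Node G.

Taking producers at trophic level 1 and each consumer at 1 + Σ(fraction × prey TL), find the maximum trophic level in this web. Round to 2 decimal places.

Node B: 1 + 1 = 2
Node C: 1 + (0.49×1 + 0.51×2) = 2.51
Node D: 1 + 2.51 = 3.51
Node E: 1 + 2.51 = 3.51
Node F: 1 + (0.58×3.51 + 0.42×2.51) = 4.09
Node G: 1 + 4.09 = 5.09

5.09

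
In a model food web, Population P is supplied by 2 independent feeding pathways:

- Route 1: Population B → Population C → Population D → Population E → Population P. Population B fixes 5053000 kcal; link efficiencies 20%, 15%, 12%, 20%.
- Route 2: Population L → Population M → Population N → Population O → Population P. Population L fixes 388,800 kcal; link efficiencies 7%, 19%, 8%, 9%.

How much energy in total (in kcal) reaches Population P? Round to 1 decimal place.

3675.4 kcal

Route 1: 5053000 × 0.2 × 0.15 × 0.12 × 0.2 = 3638.16 kcal
Route 2: 388800 × 0.07 × 0.19 × 0.08 × 0.09 = 37.231488 kcal
Total at Population P: 3638.16 + 37.231488 = 3675.391488 kcal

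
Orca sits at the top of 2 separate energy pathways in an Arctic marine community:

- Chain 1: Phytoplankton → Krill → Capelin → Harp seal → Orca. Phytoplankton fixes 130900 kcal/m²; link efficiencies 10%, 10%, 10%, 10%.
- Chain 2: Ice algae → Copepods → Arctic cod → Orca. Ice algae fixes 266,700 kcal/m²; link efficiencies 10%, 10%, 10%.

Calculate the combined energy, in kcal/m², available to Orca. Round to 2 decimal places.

279.79 kcal/m²

Chain 1: 130900 × 0.1 × 0.1 × 0.1 × 0.1 = 13.09 kcal/m²
Chain 2: 266700 × 0.1 × 0.1 × 0.1 = 266.7 kcal/m²
Total at Orca: 13.09 + 266.7 = 279.79 kcal/m²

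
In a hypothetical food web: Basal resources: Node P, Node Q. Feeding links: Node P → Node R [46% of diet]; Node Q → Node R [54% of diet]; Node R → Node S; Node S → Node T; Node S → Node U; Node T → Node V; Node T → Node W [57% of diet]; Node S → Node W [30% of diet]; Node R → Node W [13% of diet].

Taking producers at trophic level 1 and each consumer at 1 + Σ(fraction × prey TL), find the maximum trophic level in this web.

5

Node R: 1 + (0.46×1 + 0.54×1) = 2
Node S: 1 + 2 = 3
Node T: 1 + 3 = 4
Node U: 1 + 3 = 4
Node V: 1 + 4 = 5
Node W: 1 + (0.57×4 + 0.3×3 + 0.13×2) = 4.44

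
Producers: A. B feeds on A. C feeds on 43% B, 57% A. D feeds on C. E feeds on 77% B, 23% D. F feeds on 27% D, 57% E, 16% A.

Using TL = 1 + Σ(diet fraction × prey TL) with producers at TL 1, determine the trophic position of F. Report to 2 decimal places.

B: 1 + 1 = 2
C: 1 + (0.43×2 + 0.57×1) = 2.43
D: 1 + 2.43 = 3.43
E: 1 + (0.77×2 + 0.23×3.43) = 3.3289
F: 1 + (0.27×3.43 + 0.57×3.3289 + 0.16×1) = 3.983573

3.98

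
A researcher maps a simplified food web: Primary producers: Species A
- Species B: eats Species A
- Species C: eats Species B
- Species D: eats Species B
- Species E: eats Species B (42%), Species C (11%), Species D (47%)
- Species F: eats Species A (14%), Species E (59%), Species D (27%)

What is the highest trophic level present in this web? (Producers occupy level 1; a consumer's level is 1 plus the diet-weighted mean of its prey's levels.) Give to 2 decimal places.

Species B: 1 + 1 = 2
Species C: 1 + 2 = 3
Species D: 1 + 2 = 3
Species E: 1 + (0.42×2 + 0.11×3 + 0.47×3) = 3.58
Species F: 1 + (0.14×1 + 0.59×3.58 + 0.27×3) = 4.0622

4.06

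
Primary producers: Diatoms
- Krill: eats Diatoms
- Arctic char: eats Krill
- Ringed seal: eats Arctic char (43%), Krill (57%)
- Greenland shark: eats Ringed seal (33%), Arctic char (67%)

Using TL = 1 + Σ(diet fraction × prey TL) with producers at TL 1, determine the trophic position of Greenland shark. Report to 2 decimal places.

4.14

Krill: 1 + 1 = 2
Arctic char: 1 + 2 = 3
Ringed seal: 1 + (0.43×3 + 0.57×2) = 3.43
Greenland shark: 1 + (0.33×3.43 + 0.67×3) = 4.1419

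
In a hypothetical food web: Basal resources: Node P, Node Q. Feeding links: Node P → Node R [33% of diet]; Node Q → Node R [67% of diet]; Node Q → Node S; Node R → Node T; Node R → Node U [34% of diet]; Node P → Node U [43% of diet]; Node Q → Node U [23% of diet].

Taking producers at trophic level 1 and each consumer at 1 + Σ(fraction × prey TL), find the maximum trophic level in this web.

Node R: 1 + (0.33×1 + 0.67×1) = 2
Node S: 1 + 1 = 2
Node T: 1 + 2 = 3
Node U: 1 + (0.34×2 + 0.43×1 + 0.23×1) = 2.34

3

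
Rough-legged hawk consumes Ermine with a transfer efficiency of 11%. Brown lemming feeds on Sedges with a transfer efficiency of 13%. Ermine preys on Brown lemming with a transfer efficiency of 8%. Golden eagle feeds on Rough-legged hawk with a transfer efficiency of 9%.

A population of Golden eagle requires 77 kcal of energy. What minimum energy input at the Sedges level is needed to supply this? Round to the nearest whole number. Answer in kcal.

747863 kcal

Cumulative transfer efficiency: 0.13 × 0.08 × 0.11 × 0.09 = 0.00010296
Sedges energy = 77 / 0.00010296 = 747863 kcal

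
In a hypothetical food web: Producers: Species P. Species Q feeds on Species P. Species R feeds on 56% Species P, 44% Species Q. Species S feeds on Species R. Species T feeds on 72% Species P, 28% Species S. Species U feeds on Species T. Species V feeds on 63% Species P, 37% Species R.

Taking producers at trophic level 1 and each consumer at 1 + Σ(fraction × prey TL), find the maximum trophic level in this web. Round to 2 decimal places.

3.68

Species Q: 1 + 1 = 2
Species R: 1 + (0.56×1 + 0.44×2) = 2.44
Species S: 1 + 2.44 = 3.44
Species T: 1 + (0.72×1 + 0.28×3.44) = 2.6832
Species U: 1 + 2.6832 = 3.6832
Species V: 1 + (0.63×1 + 0.37×2.44) = 2.5328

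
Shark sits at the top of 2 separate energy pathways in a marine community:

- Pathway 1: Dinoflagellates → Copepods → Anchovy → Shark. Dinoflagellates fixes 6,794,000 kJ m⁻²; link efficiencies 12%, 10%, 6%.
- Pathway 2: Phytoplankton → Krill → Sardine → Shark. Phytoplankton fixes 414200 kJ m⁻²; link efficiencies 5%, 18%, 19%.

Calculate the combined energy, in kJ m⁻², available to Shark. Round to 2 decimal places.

Pathway 1: 6794000 × 0.12 × 0.1 × 0.06 = 4891.68 kJ m⁻²
Pathway 2: 414200 × 0.05 × 0.18 × 0.19 = 708.282 kJ m⁻²
Total at Shark: 4891.68 + 708.282 = 5599.962 kJ m⁻²

5599.96 kJ m⁻²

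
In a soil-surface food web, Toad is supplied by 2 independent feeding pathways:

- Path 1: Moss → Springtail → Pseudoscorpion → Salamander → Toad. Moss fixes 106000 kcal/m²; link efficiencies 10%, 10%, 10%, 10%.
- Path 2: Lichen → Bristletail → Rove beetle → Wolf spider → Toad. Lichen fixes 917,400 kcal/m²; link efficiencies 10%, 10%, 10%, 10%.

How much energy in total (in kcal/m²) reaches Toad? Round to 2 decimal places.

Path 1: 106000 × 0.1 × 0.1 × 0.1 × 0.1 = 10.6 kcal/m²
Path 2: 917400 × 0.1 × 0.1 × 0.1 × 0.1 = 91.74 kcal/m²
Total at Toad: 10.6 + 91.74 = 102.34 kcal/m²

102.34 kcal/m²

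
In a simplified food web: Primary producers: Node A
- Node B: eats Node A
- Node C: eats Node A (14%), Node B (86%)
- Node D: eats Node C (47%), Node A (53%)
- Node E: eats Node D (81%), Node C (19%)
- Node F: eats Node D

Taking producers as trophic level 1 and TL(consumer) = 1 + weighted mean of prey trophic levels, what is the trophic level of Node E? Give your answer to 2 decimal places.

Node B: 1 + 1 = 2
Node C: 1 + (0.14×1 + 0.86×2) = 2.86
Node D: 1 + (0.47×2.86 + 0.53×1) = 2.8742
Node E: 1 + (0.81×2.8742 + 0.19×2.86) = 3.871502
Node F: 1 + 2.8742 = 3.8742

3.87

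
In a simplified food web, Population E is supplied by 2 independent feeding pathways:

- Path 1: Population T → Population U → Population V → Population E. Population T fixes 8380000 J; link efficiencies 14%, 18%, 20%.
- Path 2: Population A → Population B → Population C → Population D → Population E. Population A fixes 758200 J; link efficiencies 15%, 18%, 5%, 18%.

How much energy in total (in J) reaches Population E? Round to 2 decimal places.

Path 1: 8380000 × 0.14 × 0.18 × 0.2 = 42235.2 J
Path 2: 758200 × 0.15 × 0.18 × 0.05 × 0.18 = 184.2426 J
Total at Population E: 42235.2 + 184.2426 = 42419.4426 J

42419.44 J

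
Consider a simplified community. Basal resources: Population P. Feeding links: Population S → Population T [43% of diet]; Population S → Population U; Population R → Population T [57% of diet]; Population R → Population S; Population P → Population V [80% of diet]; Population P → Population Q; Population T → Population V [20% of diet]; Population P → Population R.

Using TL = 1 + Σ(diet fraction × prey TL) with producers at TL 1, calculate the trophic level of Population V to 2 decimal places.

2.49

Population Q: 1 + 1 = 2
Population R: 1 + 1 = 2
Population S: 1 + 2 = 3
Population T: 1 + (0.43×3 + 0.57×2) = 3.43
Population U: 1 + 3 = 4
Population V: 1 + (0.2×3.43 + 0.8×1) = 2.486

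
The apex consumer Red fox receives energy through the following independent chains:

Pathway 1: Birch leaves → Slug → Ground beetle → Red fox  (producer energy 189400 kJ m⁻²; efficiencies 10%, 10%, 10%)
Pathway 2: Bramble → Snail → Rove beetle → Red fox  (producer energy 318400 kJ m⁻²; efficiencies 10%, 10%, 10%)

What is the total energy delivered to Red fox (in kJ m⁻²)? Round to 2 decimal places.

Pathway 1: 189400 × 0.1 × 0.1 × 0.1 = 189.4 kJ m⁻²
Pathway 2: 318400 × 0.1 × 0.1 × 0.1 = 318.4 kJ m⁻²
Total at Red fox: 189.4 + 318.4 = 507.8 kJ m⁻²

507.80 kJ m⁻²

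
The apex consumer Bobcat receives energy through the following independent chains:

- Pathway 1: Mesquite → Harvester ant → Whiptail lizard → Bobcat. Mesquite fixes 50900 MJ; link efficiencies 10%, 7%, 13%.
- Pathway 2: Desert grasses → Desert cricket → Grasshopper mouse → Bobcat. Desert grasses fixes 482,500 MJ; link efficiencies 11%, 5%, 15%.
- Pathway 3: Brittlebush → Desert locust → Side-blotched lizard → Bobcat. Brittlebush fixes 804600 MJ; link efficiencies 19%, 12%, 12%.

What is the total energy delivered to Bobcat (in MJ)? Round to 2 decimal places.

2645.77 MJ

Pathway 1: 50900 × 0.1 × 0.07 × 0.13 = 46.319 MJ
Pathway 2: 482500 × 0.11 × 0.05 × 0.15 = 398.0625 MJ
Pathway 3: 804600 × 0.19 × 0.12 × 0.12 = 2201.3856 MJ
Total at Bobcat: 46.319 + 398.0625 + 2201.3856 = 2645.7671 MJ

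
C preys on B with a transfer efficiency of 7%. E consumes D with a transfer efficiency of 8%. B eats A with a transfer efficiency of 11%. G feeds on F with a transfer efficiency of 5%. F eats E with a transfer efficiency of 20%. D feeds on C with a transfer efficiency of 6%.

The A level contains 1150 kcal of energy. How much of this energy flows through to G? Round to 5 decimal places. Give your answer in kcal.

0.00043 kcal

B: 1150 × 0.11 = 126.5 kcal
C: 126.5 × 0.07 = 8.855 kcal
D: 8.855 × 0.06 = 0.5313 kcal
E: 0.5313 × 0.08 = 0.042504 kcal
F: 0.042504 × 0.2 = 0.0085008 kcal
G: 0.0085008 × 0.05 = 0.00042504 kcal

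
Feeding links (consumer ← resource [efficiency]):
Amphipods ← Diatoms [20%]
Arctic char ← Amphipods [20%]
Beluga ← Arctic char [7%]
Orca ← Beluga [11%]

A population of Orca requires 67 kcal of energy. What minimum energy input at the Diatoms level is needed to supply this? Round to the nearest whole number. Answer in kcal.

Cumulative transfer efficiency: 0.2 × 0.2 × 0.07 × 0.11 = 0.000308
Diatoms energy = 67 / 0.000308 = 217532 kcal

217532 kcal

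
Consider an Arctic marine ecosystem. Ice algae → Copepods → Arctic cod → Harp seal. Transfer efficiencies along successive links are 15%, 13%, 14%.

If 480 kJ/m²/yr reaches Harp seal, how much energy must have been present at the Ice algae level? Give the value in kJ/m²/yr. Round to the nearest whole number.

Cumulative transfer efficiency: 0.15 × 0.13 × 0.14 = 0.00273
Ice algae energy = 480 / 0.00273 = 175824 kJ/m²/yr

175824 kJ/m²/yr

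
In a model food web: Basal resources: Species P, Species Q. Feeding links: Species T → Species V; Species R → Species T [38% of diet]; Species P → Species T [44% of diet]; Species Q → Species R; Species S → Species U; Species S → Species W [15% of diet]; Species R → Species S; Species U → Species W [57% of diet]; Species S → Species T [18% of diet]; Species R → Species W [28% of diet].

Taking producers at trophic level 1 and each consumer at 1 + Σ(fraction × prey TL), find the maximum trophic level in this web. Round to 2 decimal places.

4.29

Species R: 1 + 1 = 2
Species S: 1 + 2 = 3
Species T: 1 + (0.38×2 + 0.18×3 + 0.44×1) = 2.74
Species U: 1 + 3 = 4
Species V: 1 + 2.74 = 3.74
Species W: 1 + (0.57×4 + 0.15×3 + 0.28×2) = 4.29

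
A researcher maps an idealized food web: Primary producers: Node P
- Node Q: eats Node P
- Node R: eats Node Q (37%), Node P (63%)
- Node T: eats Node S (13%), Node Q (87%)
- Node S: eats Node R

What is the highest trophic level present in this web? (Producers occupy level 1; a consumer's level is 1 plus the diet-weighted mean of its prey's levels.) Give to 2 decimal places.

Node Q: 1 + 1 = 2
Node R: 1 + (0.37×2 + 0.63×1) = 2.37
Node S: 1 + 2.37 = 3.37
Node T: 1 + (0.13×3.37 + 0.87×2) = 3.1781

3.37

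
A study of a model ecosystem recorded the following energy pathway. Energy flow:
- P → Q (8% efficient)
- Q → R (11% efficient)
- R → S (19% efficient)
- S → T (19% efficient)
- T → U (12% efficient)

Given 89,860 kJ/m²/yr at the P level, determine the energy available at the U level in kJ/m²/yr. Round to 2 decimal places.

3.43 kJ/m²/yr

Q: 89860 × 0.08 = 7188.8 kJ/m²/yr
R: 7188.8 × 0.11 = 790.768 kJ/m²/yr
S: 790.768 × 0.19 = 150.24592 kJ/m²/yr
T: 150.24592 × 0.19 = 28.5467248 kJ/m²/yr
U: 28.5467248 × 0.12 = 3.425606976 kJ/m²/yr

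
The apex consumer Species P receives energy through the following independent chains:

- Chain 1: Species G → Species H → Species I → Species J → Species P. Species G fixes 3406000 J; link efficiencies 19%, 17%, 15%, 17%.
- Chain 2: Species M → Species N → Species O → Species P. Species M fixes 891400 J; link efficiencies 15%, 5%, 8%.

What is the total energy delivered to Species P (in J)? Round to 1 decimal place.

3340.2 J

Chain 1: 3406000 × 0.19 × 0.17 × 0.15 × 0.17 = 2805.3519 J
Chain 2: 891400 × 0.15 × 0.05 × 0.08 = 534.84 J
Total at Species P: 2805.3519 + 534.84 = 3340.1919 J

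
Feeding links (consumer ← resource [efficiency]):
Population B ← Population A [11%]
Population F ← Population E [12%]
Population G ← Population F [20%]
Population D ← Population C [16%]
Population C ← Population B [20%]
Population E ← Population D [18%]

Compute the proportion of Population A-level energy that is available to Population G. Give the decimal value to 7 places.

Product of link efficiencies: 0.11 × 0.2 × 0.16 × 0.18 × 0.12 × 0.2 = 0.0000152064

0.0000152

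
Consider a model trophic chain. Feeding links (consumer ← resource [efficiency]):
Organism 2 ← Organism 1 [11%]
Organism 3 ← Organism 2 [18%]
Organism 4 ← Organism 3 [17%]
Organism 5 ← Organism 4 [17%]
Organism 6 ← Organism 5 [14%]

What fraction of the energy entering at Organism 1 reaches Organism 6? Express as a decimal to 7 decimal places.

Product of link efficiencies: 0.11 × 0.18 × 0.17 × 0.17 × 0.14 = 0.0000801108

0.0000801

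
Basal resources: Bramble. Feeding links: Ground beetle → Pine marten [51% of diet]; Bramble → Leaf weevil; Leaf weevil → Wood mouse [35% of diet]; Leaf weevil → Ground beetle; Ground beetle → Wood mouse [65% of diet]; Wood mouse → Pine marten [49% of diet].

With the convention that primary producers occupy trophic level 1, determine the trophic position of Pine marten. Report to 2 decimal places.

Leaf weevil: 1 + 1 = 2
Ground beetle: 1 + 2 = 3
Wood mouse: 1 + (0.65×3 + 0.35×2) = 3.65
Pine marten: 1 + (0.51×3 + 0.49×3.65) = 4.3185

4.32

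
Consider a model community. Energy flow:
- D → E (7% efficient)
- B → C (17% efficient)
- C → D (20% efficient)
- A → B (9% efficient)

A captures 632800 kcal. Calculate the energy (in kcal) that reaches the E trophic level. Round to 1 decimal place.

135.5 kcal

B: 632800 × 0.09 = 56952 kcal
C: 56952 × 0.17 = 9681.84 kcal
D: 9681.84 × 0.2 = 1936.368 kcal
E: 1936.368 × 0.07 = 135.54576 kcal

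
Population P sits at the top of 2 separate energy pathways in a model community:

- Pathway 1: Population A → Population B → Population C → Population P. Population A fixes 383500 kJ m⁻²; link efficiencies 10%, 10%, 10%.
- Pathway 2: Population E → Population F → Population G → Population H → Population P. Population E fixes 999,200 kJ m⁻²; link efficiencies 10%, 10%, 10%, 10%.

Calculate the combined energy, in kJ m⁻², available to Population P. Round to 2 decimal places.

Pathway 1: 383500 × 0.1 × 0.1 × 0.1 = 383.5 kJ m⁻²
Pathway 2: 999200 × 0.1 × 0.1 × 0.1 × 0.1 = 99.92 kJ m⁻²
Total at Population P: 383.5 + 99.92 = 483.42 kJ m⁻²

483.42 kJ m⁻²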